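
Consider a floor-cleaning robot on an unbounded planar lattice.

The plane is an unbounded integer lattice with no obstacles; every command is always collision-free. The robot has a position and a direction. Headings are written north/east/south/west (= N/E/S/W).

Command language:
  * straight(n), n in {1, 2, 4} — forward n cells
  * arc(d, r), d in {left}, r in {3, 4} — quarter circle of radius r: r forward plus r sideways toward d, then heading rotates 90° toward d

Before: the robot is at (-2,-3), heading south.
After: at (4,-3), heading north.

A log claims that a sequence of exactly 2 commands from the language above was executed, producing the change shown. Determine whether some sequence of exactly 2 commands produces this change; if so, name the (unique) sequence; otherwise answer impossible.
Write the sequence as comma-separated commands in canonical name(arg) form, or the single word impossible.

key: position moved to (4,-3) AND the heading swung to N — translation plus rotation needed
t0: at (-2,-3), heading south
[1] after arc(left, 3): at (1,-6), heading east
[2] after arc(left, 3): at (4,-3), heading north
no other 2-command option fits: unique.

arc(left, 3), arc(left, 3)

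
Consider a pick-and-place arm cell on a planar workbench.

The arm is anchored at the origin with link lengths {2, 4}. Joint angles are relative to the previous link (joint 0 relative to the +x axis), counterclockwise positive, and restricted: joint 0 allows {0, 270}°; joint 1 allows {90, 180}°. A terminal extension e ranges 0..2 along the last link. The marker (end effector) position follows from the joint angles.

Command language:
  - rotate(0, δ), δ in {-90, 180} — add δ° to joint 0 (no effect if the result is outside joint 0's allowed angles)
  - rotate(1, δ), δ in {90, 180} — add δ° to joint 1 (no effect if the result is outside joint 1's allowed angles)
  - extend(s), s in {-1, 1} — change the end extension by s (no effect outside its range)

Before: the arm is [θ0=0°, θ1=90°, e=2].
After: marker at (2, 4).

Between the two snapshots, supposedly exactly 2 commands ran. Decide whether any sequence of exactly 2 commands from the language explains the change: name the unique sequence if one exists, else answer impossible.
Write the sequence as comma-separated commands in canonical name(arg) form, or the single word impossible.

begin: [θ0=0°, θ1=90°, e=2]
step 1 (extend(-1)): [θ0=0°, θ1=90°, e=1]
step 2 (extend(-1)): [θ0=0°, θ1=90°, e=0]
uniquely the one of 36 2-step routes that fits.

extend(-1), extend(-1)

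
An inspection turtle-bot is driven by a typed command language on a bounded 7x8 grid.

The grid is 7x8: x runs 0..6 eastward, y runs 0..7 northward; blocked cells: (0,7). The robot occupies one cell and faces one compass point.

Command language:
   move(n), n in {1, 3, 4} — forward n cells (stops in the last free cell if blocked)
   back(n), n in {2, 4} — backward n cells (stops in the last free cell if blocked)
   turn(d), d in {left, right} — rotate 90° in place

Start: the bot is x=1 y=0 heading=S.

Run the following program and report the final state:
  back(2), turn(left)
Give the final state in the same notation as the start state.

x=1 y=2 heading=E

initial: x=1 y=0 heading=S
1. back(2) → x=1 y=2 heading=S
2. turn(left) → x=1 y=2 heading=E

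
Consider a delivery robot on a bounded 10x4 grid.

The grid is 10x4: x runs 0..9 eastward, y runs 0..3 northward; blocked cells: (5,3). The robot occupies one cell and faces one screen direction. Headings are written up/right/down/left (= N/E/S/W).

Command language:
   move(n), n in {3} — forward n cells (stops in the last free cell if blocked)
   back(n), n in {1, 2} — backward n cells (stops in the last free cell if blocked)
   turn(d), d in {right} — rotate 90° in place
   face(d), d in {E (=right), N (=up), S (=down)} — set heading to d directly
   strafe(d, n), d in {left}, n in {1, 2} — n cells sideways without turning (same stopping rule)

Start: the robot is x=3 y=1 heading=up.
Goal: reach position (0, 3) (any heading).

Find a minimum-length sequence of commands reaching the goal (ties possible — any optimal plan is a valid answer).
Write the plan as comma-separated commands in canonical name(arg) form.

strafe(left, 2), strafe(left, 2), move(3)

initial: x=3 y=1 heading=up
1. strafe(left, 2) → x=1 y=1 heading=up
2. strafe(left, 2) → x=0 y=1 heading=up
3. move(3) → x=0 y=3 heading=up
nothing shorter than 3 reaches the goal.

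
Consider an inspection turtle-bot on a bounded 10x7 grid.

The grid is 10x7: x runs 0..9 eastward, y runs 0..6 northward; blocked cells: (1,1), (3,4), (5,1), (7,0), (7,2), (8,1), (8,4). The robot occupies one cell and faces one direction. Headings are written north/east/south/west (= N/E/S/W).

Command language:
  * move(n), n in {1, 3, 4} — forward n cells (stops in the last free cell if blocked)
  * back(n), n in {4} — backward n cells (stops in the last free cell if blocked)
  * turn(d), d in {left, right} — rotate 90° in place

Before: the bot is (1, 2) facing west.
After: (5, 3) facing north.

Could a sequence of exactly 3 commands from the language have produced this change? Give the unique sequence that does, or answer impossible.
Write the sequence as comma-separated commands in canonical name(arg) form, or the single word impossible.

key: order matters: swapping back(4) and move(1) lands elsewhere
start: (1, 2) facing west
t=1 back(4) ⇒ (5, 2) facing west
t=2 turn(right) ⇒ (5, 2) facing north
t=3 move(1) ⇒ (5, 3) facing north
no rival 3-sequence matches.

back(4), turn(right), move(1)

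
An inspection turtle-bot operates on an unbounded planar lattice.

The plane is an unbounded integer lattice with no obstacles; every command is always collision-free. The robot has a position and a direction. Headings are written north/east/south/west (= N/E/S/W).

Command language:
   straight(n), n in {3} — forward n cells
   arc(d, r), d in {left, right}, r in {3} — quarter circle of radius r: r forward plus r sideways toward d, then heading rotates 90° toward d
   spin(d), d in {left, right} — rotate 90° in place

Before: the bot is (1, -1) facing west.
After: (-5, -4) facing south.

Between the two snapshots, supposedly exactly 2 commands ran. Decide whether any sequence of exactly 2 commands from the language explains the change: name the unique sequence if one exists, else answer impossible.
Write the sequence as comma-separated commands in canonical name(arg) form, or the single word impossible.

key: position moved to (-5,-4) AND the heading swung to S — translation plus rotation needed
begin: (1, -1) facing west
1. straight(3) → (-2, -1) facing west
2. arc(left, 3) → (-5, -4) facing south
uniquely the one of 25 2-step routes that fits.

straight(3), arc(left, 3)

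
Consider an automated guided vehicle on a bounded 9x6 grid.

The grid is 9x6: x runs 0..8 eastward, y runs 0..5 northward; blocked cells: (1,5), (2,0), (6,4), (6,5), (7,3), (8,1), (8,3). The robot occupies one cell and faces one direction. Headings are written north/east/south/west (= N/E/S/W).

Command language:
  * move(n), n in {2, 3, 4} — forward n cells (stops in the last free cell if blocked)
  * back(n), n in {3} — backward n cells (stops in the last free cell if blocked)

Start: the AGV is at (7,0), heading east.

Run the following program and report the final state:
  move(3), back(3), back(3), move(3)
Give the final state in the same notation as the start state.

begin: at (7,0), heading east
1. move(3) → at (8,0), heading east
2. back(3) → at (5,0), heading east
3. back(3) → at (3,0), heading east
4. move(3) → at (6,0), heading east

at (6,0), heading east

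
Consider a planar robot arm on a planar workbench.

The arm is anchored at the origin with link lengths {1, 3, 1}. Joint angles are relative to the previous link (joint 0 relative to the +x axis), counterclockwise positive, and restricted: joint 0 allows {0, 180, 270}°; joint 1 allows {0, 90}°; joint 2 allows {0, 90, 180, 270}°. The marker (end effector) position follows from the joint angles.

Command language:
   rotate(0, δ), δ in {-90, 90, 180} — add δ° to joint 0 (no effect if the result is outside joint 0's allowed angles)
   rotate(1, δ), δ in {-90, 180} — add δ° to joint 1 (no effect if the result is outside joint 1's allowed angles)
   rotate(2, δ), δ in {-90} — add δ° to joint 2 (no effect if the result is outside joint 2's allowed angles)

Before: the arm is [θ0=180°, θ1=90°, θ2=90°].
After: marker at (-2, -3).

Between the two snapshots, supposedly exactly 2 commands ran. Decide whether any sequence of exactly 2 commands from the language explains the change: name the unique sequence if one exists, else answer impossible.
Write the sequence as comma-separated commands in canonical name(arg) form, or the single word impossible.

rotate(2, -90), rotate(2, -90)

t0: [θ0=180°, θ1=90°, θ2=90°]
[1] after rotate(2, -90): [θ0=180°, θ1=90°, θ2=0°]
[2] after rotate(2, -90): [θ0=180°, θ1=90°, θ2=270°]
no other 2-command option fits: unique.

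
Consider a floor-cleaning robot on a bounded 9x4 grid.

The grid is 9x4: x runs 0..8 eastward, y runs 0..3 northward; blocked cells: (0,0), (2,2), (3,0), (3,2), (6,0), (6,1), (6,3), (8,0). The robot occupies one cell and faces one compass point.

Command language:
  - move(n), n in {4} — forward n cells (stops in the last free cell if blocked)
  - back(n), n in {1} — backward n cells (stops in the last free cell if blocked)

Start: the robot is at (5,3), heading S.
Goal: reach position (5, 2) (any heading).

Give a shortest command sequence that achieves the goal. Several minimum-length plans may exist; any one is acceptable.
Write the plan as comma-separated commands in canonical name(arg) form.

move(4), back(1), back(1)

begin: at (5,3), heading S
1. move(4) → at (5,0), heading S
2. back(1) → at (5,1), heading S
3. back(1) → at (5,2), heading S
shorter routes all fall short; 3 is best.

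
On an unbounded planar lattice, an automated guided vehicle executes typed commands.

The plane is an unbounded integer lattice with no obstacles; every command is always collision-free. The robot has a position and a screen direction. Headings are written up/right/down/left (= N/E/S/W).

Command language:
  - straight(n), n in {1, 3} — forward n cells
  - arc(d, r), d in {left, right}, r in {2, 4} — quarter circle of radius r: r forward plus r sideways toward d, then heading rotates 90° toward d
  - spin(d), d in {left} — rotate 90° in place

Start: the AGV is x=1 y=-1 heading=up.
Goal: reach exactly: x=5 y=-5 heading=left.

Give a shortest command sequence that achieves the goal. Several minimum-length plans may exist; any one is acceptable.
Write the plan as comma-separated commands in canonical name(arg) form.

arc(right, 4), arc(right, 4), arc(right, 4)

initial: x=1 y=-1 heading=up
1. arc(right, 4) → x=5 y=3 heading=right
2. arc(right, 4) → x=9 y=-1 heading=down
3. arc(right, 4) → x=5 y=-5 heading=left
no 2-step plan works, so 3 is optimal.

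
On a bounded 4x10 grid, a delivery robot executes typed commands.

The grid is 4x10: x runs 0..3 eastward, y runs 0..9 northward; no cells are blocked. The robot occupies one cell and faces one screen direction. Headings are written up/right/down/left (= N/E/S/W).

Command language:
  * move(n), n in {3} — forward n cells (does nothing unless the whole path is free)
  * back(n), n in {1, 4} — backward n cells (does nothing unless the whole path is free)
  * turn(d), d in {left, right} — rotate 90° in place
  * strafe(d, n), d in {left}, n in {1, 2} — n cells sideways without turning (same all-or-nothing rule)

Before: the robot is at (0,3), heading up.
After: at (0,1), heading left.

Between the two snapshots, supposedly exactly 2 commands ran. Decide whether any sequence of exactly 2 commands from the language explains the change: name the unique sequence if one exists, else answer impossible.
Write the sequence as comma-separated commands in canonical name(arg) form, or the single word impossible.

key: cell and facing (now W) both changed — the 2 commands mix motion and turning
from: at (0,3), heading up
[1] after turn(left): at (0,3), heading left
[2] after strafe(left, 2): at (0,1), heading left
no rival 2-sequence matches.

turn(left), strafe(left, 2)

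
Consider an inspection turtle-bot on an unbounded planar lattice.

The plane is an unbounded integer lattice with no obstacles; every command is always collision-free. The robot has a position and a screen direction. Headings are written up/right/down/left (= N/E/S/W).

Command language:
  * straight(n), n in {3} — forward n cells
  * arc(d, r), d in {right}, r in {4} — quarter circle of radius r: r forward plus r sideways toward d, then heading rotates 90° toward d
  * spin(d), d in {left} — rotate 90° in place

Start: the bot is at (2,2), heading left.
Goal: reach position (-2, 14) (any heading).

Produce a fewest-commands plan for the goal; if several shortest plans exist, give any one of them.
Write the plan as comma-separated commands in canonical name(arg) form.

arc(right, 4), spin(left), arc(right, 4), arc(right, 4)

from: at (2,2), heading left
t=1 arc(right, 4) ⇒ at (-2,6), heading up
t=2 spin(left) ⇒ at (-2,6), heading left
t=3 arc(right, 4) ⇒ at (-6,10), heading up
t=4 arc(right, 4) ⇒ at (-2,14), heading right
shorter routes all fall short; 4 is best.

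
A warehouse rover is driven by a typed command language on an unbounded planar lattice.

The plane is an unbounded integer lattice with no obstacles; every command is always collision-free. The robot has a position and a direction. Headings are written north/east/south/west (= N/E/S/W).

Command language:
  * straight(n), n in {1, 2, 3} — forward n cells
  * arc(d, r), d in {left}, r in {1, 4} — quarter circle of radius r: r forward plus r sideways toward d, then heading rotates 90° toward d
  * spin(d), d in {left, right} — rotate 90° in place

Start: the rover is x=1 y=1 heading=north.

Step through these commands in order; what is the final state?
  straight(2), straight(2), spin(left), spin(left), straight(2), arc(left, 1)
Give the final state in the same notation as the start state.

x=2 y=2 heading=east

start: x=1 y=1 heading=north
step 1 (straight(2)): x=1 y=3 heading=north
step 2 (straight(2)): x=1 y=5 heading=north
step 3 (spin(left)): x=1 y=5 heading=west
step 4 (spin(left)): x=1 y=5 heading=south
step 5 (straight(2)): x=1 y=3 heading=south
step 6 (arc(left, 1)): x=2 y=2 heading=east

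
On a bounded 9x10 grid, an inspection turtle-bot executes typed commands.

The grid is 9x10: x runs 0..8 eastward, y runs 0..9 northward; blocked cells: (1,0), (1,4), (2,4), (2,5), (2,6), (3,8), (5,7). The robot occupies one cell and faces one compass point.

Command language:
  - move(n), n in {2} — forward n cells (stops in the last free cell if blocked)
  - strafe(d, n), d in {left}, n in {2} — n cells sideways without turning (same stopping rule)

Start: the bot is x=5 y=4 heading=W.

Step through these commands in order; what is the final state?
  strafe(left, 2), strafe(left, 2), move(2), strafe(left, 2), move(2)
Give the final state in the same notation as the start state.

begin: x=5 y=4 heading=W
step 1 (strafe(left, 2)): x=5 y=2 heading=W
step 2 (strafe(left, 2)): x=5 y=0 heading=W
step 3 (move(2)): x=3 y=0 heading=W
step 4 (strafe(left, 2)): x=3 y=0 heading=W
step 5 (move(2)): x=2 y=0 heading=W

x=2 y=0 heading=W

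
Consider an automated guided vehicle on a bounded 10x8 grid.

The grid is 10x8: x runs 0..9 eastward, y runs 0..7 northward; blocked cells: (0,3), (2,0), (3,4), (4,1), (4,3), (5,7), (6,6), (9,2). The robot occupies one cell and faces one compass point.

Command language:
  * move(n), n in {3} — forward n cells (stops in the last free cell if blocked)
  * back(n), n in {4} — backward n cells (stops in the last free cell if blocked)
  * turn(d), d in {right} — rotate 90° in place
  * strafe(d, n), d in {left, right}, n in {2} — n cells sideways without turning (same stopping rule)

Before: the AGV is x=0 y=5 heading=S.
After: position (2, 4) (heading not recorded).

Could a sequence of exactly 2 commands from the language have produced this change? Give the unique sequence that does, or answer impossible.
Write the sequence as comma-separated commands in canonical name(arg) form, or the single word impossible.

move(3), strafe(left, 2)

key: running strafe(left, 2) before move(3) would end elsewhere — order is forced
initial: x=0 y=5 heading=S
step 1 (move(3)): x=0 y=4 heading=S
step 2 (strafe(left, 2)): x=2 y=4 heading=S
no other 2-command option fits: unique.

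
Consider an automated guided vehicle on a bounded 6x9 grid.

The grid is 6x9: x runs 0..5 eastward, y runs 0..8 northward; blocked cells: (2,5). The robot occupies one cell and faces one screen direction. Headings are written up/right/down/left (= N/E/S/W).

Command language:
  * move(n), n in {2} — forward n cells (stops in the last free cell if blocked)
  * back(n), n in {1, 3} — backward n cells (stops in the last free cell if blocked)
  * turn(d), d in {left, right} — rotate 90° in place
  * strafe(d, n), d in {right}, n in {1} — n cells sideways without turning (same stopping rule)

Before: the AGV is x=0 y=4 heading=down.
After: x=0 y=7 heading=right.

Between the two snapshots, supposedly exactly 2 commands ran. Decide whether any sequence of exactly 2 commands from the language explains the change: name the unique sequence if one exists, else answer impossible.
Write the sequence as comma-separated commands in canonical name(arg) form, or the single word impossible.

key: running turn(left) before back(3) would end elsewhere — order is forced
t0: x=0 y=4 heading=down
1. back(3) → x=0 y=7 heading=down
2. turn(left) → x=0 y=7 heading=right
no other 2-command option fits: unique.

back(3), turn(left)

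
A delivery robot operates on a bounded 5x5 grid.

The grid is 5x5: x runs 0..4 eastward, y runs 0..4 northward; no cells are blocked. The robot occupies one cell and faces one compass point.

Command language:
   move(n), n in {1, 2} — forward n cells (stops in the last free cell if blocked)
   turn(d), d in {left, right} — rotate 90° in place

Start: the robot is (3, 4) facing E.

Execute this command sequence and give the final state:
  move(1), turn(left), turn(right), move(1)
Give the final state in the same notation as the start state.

t0: (3, 4) facing E
[1] after move(1): (4, 4) facing E
[2] after turn(left): (4, 4) facing N
[3] after turn(right): (4, 4) facing E
[4] after move(1): (4, 4) facing E

(4, 4) facing E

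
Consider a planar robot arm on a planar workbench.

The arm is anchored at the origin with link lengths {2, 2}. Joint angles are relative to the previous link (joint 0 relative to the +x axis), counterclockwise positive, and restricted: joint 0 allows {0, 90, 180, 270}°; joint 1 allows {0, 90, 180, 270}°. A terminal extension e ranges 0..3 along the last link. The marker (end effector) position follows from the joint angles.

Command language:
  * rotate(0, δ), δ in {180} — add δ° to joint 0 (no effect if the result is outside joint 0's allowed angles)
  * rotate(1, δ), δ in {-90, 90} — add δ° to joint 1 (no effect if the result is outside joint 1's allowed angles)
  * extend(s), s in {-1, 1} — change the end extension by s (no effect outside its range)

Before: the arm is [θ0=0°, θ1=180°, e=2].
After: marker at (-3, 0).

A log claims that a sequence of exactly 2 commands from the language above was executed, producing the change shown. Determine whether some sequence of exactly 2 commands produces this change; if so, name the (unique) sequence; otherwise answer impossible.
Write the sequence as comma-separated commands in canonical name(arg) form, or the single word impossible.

t0: [θ0=0°, θ1=180°, e=2]
[1] after extend(1): [θ0=0°, θ1=180°, e=3]
[2] after extend(1): [θ0=0°, θ1=180°, e=3]
uniquely the one of 25 2-step routes that fits.

extend(1), extend(1)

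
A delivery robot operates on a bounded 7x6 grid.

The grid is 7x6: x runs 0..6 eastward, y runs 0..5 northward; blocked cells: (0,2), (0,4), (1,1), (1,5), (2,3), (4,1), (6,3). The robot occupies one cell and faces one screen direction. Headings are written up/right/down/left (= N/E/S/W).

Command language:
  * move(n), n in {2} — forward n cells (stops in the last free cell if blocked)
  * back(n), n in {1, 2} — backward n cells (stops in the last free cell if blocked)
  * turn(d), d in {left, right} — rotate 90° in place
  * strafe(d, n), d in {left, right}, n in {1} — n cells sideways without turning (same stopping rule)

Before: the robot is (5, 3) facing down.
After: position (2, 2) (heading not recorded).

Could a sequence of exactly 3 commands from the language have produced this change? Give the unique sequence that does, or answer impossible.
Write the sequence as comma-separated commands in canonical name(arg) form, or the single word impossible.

every 3-command combo misses the target.

impossible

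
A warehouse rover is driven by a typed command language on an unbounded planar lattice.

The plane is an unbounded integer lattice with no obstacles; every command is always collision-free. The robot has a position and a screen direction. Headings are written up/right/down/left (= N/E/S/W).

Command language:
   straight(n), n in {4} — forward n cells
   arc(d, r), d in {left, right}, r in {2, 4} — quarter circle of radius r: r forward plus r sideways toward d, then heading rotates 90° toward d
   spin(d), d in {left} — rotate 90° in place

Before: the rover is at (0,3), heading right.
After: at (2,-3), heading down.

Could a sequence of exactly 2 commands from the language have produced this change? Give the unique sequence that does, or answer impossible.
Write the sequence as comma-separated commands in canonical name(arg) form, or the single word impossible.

arc(right, 2), straight(4)

key: cell and facing (now S) both changed — the 2 commands mix motion and turning
initial: at (0,3), heading right
t=1 arc(right, 2) ⇒ at (2,1), heading down
t=2 straight(4) ⇒ at (2,-3), heading down
no rival 2-sequence matches.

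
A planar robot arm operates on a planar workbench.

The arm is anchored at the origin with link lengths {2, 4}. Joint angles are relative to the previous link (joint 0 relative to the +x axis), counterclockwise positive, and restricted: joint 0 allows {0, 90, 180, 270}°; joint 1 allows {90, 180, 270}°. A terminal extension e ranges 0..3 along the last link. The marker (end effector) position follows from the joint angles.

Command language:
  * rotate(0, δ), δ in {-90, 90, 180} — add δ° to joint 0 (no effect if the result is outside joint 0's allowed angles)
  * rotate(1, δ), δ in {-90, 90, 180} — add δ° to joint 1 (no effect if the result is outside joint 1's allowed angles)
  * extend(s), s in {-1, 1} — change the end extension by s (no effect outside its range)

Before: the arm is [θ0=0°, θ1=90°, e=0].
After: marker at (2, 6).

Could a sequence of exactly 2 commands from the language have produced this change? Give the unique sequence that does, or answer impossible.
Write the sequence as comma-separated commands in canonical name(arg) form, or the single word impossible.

extend(1), extend(1)

start: [θ0=0°, θ1=90°, e=0]
step 1 (extend(1)): [θ0=0°, θ1=90°, e=1]
step 2 (extend(1)): [θ0=0°, θ1=90°, e=2]
all 64 alternatives checked — unique.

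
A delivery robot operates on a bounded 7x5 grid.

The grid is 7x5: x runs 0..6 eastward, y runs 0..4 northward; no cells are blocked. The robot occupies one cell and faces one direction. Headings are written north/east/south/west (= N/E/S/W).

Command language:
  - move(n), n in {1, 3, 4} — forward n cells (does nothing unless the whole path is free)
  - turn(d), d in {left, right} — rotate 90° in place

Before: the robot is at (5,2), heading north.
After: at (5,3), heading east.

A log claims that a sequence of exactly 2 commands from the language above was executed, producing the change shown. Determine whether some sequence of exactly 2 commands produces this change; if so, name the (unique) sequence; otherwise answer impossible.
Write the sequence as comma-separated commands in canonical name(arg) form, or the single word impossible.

key: cell and facing (now E) both changed — the 2 commands mix motion and turning
from: at (5,2), heading north
[1] after move(1): at (5,3), heading north
[2] after turn(right): at (5,3), heading east
all 25 alternatives checked — unique.

move(1), turn(right)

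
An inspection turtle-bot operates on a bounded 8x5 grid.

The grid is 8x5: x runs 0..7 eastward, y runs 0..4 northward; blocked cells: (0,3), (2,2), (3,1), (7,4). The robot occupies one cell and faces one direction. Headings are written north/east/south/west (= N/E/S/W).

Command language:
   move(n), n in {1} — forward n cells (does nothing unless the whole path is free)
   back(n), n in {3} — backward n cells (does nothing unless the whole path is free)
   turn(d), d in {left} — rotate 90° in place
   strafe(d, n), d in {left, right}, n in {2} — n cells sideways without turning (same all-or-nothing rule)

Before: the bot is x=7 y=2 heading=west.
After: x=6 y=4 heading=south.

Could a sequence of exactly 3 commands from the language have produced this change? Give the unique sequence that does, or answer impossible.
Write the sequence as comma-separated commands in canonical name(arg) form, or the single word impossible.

key: cell and facing (now S) both changed — the 3 commands mix motion and turning
from: x=7 y=2 heading=west
t=1 move(1) ⇒ x=6 y=2 heading=west
t=2 strafe(right, 2) ⇒ x=6 y=4 heading=west
t=3 turn(left) ⇒ x=6 y=4 heading=south
all 125 alternatives checked — unique.

move(1), strafe(right, 2), turn(left)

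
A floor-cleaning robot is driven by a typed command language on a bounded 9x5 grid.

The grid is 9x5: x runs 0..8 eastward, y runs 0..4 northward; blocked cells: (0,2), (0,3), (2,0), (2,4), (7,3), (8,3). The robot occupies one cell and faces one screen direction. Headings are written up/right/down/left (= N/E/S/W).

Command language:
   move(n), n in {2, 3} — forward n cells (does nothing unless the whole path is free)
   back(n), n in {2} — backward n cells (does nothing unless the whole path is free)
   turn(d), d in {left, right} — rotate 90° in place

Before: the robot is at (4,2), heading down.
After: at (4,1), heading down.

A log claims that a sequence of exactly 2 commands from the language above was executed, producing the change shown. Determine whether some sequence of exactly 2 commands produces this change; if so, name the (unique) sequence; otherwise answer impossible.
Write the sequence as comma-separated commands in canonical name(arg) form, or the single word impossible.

key: heading stays S — no command in the sequence turns
begin: at (4,2), heading down
t=1 back(2) ⇒ at (4,4), heading down
t=2 move(3) ⇒ at (4,1), heading down
no other 2-command option fits: unique.

back(2), move(3)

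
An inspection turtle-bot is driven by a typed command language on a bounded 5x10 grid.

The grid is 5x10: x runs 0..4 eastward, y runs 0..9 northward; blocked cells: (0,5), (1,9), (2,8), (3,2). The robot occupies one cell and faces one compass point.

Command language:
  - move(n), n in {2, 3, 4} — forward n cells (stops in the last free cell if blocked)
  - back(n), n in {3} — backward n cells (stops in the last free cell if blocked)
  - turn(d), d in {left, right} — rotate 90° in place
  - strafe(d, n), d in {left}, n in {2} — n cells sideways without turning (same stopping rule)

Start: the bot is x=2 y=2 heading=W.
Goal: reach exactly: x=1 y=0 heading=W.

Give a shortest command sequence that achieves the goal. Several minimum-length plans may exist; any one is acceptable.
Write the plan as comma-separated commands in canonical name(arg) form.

strafe(left, 2), back(3), move(3)

from: x=2 y=2 heading=W
step 1 (strafe(left, 2)): x=2 y=0 heading=W
step 2 (back(3)): x=4 y=0 heading=W
step 3 (move(3)): x=1 y=0 heading=W
no 2-step plan works, so 3 is optimal.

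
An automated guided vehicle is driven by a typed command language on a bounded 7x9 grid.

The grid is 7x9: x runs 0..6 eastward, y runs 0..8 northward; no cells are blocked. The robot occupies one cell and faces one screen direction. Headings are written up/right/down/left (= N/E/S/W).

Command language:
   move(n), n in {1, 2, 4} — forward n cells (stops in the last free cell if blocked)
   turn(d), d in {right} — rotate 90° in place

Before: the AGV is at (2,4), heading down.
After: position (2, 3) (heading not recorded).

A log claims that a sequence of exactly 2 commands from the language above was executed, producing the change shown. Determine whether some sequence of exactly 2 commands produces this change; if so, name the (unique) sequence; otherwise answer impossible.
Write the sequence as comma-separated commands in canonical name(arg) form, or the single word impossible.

move(1), turn(right)

key: running turn(right) before move(1) would end elsewhere — order is forced
t0: at (2,4), heading down
[1] after move(1): at (2,3), heading down
[2] after turn(right): at (2,3), heading left
no rival 2-sequence matches.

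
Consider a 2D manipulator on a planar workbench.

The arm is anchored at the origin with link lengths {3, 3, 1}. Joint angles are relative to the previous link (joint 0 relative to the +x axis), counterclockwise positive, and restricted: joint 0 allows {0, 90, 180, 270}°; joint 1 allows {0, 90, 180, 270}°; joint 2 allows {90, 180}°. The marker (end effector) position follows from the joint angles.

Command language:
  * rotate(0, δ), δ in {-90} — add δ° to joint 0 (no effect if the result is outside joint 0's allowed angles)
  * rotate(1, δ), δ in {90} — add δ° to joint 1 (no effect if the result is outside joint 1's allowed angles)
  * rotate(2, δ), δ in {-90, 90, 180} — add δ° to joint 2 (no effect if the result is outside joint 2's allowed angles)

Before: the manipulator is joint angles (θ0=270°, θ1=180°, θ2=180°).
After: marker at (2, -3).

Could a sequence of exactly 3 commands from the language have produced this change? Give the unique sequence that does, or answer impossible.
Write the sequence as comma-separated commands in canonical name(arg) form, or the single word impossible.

begin: joint angles (θ0=270°, θ1=180°, θ2=180°)
step 1 (rotate(1, 90)): joint angles (θ0=270°, θ1=270°, θ2=180°)
step 2 (rotate(1, 90)): joint angles (θ0=270°, θ1=0°, θ2=180°)
step 3 (rotate(1, 90)): joint angles (θ0=270°, θ1=90°, θ2=180°)
uniquely the one of 125 3-step routes that fits.

rotate(1, 90), rotate(1, 90), rotate(1, 90)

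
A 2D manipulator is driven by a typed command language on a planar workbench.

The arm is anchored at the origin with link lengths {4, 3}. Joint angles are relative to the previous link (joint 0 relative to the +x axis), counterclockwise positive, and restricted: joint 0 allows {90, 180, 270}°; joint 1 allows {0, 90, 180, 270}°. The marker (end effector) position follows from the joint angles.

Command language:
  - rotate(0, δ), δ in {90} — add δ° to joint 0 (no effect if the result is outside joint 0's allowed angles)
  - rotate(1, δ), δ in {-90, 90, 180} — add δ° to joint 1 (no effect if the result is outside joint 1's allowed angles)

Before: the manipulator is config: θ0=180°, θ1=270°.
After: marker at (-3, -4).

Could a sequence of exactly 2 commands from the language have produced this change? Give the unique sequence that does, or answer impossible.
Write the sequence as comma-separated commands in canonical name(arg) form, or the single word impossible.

from: config: θ0=180°, θ1=270°
t=1 rotate(0, 90) ⇒ config: θ0=270°, θ1=270°
t=2 rotate(0, 90) ⇒ config: θ0=270°, θ1=270°
all 16 alternatives checked — unique.

rotate(0, 90), rotate(0, 90)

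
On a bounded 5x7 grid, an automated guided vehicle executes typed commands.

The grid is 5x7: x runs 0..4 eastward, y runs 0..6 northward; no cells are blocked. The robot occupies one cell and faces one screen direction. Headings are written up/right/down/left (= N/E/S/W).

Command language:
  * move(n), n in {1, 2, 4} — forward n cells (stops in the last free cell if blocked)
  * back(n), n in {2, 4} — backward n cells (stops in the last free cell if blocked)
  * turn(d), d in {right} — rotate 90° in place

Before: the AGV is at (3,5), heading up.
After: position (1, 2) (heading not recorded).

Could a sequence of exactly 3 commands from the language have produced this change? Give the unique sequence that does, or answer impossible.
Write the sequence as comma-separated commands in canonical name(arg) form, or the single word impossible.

all 216 sequences checked — none match.

impossible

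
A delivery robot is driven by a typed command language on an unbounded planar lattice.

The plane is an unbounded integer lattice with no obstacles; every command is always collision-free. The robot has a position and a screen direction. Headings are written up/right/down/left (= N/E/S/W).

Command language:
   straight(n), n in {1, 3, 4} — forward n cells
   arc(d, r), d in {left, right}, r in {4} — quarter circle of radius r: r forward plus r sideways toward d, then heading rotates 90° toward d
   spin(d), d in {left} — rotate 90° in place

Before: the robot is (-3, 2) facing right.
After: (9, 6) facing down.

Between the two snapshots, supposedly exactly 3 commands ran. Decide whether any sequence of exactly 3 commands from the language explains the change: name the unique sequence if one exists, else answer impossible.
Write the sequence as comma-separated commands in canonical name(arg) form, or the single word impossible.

arc(left, 4), arc(right, 4), arc(right, 4)

key: running arc(right, 4) before arc(left, 4) would end elsewhere — order is forced
initial: (-3, 2) facing right
step 1 (arc(left, 4)): (1, 6) facing up
step 2 (arc(right, 4)): (5, 10) facing right
step 3 (arc(right, 4)): (9, 6) facing down
all 216 alternatives checked — unique.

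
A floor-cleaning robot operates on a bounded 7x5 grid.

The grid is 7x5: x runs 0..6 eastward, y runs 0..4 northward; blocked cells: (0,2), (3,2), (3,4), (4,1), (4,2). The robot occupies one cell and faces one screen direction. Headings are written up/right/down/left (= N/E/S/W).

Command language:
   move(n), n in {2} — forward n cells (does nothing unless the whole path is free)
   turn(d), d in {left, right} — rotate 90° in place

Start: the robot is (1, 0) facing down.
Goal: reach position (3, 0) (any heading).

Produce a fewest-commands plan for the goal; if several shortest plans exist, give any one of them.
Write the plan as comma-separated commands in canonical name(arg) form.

turn(left), move(2)

initial: (1, 0) facing down
step 1 (turn(left)): (1, 0) facing right
step 2 (move(2)): (3, 0) facing right
no 1-step plan works, so 2 is optimal.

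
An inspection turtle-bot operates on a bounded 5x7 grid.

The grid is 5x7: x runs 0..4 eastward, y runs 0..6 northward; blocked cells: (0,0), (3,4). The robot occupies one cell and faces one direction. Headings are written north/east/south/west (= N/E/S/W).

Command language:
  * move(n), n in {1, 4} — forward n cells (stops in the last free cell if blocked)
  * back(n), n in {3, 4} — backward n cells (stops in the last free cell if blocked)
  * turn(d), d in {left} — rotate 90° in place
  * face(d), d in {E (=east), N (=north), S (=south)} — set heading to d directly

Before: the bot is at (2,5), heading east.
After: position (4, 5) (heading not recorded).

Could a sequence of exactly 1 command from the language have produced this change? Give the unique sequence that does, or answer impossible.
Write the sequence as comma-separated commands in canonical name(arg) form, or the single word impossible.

move(4)

key: move(4) runs into the grid edge before its full distance
start: at (2,5), heading east
[1] after move(4): at (4,5), heading east
no other 1-command option fits: unique.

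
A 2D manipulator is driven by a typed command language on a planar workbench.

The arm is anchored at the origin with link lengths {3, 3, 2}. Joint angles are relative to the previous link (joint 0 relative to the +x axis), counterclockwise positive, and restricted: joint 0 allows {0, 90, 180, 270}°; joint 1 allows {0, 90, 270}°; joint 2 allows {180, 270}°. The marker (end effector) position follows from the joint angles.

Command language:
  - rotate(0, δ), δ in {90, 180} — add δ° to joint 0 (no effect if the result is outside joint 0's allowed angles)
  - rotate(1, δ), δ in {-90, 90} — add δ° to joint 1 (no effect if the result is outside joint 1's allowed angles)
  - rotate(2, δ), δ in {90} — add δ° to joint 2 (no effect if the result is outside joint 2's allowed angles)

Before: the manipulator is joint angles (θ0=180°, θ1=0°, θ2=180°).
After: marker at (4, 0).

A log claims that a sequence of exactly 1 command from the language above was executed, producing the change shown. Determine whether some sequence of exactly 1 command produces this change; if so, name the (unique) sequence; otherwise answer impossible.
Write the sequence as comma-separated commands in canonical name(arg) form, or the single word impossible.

begin: joint angles (θ0=180°, θ1=0°, θ2=180°)
[1] after rotate(0, 180): joint angles (θ0=0°, θ1=0°, θ2=180°)
all 5 alternatives checked — unique.

rotate(0, 180)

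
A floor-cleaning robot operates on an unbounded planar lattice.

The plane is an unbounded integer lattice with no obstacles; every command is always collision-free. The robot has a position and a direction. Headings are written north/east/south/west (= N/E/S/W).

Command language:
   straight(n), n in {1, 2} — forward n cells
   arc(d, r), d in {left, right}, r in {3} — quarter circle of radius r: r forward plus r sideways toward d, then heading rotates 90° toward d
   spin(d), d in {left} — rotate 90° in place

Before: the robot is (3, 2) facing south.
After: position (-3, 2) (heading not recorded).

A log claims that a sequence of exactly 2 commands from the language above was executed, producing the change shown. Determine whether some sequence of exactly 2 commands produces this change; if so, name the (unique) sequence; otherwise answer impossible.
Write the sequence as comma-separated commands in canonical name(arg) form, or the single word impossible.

arc(right, 3), arc(right, 3)

start: (3, 2) facing south
[1] after arc(right, 3): (0, -1) facing west
[2] after arc(right, 3): (-3, 2) facing north
uniquely the one of 25 2-step routes that fits.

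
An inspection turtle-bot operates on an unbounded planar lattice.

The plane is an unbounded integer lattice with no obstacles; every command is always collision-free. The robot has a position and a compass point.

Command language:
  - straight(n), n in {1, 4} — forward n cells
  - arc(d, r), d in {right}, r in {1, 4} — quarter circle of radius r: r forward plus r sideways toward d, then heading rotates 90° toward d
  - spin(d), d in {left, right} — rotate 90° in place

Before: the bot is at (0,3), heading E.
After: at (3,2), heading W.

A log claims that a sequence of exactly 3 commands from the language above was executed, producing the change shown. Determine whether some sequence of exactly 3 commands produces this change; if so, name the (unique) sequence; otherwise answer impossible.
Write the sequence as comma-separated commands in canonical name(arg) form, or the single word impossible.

straight(4), spin(right), arc(right, 1)

key: position moved to (3,2) AND the heading swung to W — translation plus rotation needed
from: at (0,3), heading E
1. straight(4) → at (4,3), heading E
2. spin(right) → at (4,3), heading S
3. arc(right, 1) → at (3,2), heading W
no other 3-command option fits: unique.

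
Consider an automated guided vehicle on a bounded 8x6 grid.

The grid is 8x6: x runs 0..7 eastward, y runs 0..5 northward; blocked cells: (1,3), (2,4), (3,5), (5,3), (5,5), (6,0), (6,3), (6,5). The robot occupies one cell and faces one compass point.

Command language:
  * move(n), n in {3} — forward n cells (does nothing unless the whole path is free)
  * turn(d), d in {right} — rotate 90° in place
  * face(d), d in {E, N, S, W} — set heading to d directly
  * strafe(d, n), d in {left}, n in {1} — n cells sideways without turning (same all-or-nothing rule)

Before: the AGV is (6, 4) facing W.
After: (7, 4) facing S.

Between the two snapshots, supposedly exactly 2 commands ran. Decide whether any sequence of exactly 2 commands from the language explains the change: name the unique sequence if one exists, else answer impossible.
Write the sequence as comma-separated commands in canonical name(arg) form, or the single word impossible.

face(S), strafe(left, 1)

key: position moved to (7,4) AND the heading swung to S — translation plus rotation needed
initial: (6, 4) facing W
[1] after face(S): (6, 4) facing S
[2] after strafe(left, 1): (7, 4) facing S
all 49 alternatives checked — unique.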